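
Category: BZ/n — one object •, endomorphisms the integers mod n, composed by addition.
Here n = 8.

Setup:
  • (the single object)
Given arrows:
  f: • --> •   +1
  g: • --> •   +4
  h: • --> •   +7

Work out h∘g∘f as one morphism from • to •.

  0 +1≡1 +4≡5 +7≡4  (mod 8)
result: +4

Answer: +4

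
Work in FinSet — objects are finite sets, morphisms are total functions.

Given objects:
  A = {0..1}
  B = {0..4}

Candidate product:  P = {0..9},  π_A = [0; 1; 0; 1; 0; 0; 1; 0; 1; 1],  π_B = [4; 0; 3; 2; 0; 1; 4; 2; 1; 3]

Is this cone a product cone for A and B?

|A|·|B| = 2·5 = 10;  |P| = 10
Check the pairing map k ↦ (π_A(k), π_B(k)):
  0 ↦ (0,4)
  1 ↦ (1,0)
  2 ↦ (0,3)
  3 ↦ (1,2)
  4 ↦ (0,0)
  5 ↦ (0,1)
  6 ↦ (1,4)
  7 ↦ (0,2)
  8 ↦ (1,1)
  9 ↦ (1,3)
distinct pairs in image: 10 / 10 needed
  → bijection onto A×B; projections well-typed.

Answer: VALID PRODUCT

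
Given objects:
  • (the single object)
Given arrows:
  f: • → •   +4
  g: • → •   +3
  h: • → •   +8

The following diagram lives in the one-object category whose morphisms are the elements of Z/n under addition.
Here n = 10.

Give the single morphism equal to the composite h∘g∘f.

  0 +4≡4 +3≡7 +8≡5  (mod 10)
result: +5

Answer: +5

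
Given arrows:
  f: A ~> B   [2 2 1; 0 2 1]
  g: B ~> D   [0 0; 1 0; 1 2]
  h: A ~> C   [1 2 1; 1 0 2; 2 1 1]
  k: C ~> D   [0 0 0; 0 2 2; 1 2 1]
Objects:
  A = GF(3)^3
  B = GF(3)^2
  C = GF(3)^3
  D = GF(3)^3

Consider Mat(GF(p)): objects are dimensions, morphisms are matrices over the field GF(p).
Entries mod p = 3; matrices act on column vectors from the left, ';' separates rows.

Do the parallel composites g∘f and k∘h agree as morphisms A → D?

Answer: DOES NOT COMMUTE

Trace:
1) trace f;g:
  e0=⟨1,0,0⟩ f~>⟨2,0⟩ g~>⟨0,2,2⟩
  e1=⟨0,1,0⟩ f~>⟨2,2⟩ g~>⟨0,2,0⟩
  e2=⟨0,0,1⟩ f~>⟨1,1⟩ g~>⟨0,1,0⟩
  composite₁ = [0 0 0; 2 2 1; 2 0 0]
2) trace h;k:
  e0=⟨1,0,0⟩ h~>⟨1,1,2⟩ k~>⟨0,0,2⟩
  e1=⟨0,1,0⟩ h~>⟨2,0,1⟩ k~>⟨0,2,0⟩
  e2=⟨0,0,1⟩ h~>⟨1,2,1⟩ k~>⟨0,0,0⟩
  composite₂ = [0 0 0; 0 2 0; 2 0 0]
Equal? distinct morphisms ✗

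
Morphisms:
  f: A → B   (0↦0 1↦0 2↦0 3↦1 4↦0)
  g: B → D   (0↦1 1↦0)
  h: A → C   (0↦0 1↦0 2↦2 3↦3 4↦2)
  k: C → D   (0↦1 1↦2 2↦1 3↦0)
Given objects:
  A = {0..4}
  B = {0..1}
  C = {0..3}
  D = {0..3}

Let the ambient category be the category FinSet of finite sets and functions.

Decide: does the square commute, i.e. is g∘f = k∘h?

Path 1 = f;g:
  0 f→0 g→1
  1 f→0 g→1
  2 f→0 g→1
  3 f→1 g→0
  4 f→0 g→1
  composite₁ = (0↦1 1↦1 2↦1 3↦0 4↦1)
Path 2 = h;k:
  0 h→0 k→1
  1 h→0 k→1
  2 h→2 k→1
  3 h→3 k→0
  4 h→2 k→1
  composite₂ = (0↦1 1↦1 2↦1 3↦0 4↦1)
Equal? equal; square commutes

Answer: COMMUTES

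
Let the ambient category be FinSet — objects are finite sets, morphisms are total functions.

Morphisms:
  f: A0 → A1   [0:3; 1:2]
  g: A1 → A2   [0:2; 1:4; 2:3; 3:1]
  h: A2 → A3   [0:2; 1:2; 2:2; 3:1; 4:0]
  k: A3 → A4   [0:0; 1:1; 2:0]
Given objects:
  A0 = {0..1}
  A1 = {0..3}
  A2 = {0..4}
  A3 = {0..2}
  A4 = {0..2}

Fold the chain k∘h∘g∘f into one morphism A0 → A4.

Answer: [0:0; 1:1]

Work:
  0 f→3 g→1 h→2 k→0
  1 f→2 g→3 h→1 k→1
result: [0:0; 1:1]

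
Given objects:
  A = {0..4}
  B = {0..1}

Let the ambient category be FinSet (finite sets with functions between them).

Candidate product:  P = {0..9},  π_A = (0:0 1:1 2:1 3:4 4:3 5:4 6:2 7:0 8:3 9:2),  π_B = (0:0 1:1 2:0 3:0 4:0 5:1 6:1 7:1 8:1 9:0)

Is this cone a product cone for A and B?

Answer: VALID PRODUCT

Derivation:
|A|·|B| = 5·2 = 10;  |P| = 10
Check the pairing map k ↦ (π_A(k), π_B(k)):
  0 : (0,0)
  1 : (1,1)
  2 : (1,0)
  3 : (4,0)
  4 : (3,0)
  5 : (4,1)
  6 : (2,1)
  7 : (0,1)
  8 : (3,1)
  9 : (2,0)
distinct pairs in image: 10 / 10 needed
  → bijection onto A×B; projections well-typed.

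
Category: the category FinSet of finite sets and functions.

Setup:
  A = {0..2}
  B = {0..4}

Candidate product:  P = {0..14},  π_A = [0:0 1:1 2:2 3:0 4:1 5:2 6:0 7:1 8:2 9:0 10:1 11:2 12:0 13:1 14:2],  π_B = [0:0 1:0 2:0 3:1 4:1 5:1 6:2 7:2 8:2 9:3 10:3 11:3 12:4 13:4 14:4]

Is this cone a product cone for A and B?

Answer: VALID PRODUCT

Work:
|A|·|B| = 3·5 = 15;  |P| = 15
Check the pairing map k ↦ (π_A(k), π_B(k)):
  0 : (0,0)
  1 : (1,0)
  2 : (2,0)
  3 : (0,1)
  4 : (1,1)
  5 : (2,1)
  6 : (0,2)
  7 : (1,2)
  8 : (2,2)
  9 : (0,3)
  10 : (1,3)
  11 : (2,3)
  12 : (0,4)
  13 : (1,4)
  14 : (2,4)
distinct pairs in image: 15 / 15 needed
  → bijection onto A×B; projections well-typed.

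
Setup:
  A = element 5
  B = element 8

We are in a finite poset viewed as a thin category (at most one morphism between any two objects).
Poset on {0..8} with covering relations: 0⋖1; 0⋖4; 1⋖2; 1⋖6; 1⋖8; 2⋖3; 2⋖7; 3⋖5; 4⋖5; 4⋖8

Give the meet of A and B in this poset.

Lower bounds of A=5 and B=8: {0,1,4}
  maximal lower bounds 1 and 4 are incomparable: neither 1⊑4 nor 4⊑1
→ no greatest lower bound exists

Answer: NO MEET EXISTS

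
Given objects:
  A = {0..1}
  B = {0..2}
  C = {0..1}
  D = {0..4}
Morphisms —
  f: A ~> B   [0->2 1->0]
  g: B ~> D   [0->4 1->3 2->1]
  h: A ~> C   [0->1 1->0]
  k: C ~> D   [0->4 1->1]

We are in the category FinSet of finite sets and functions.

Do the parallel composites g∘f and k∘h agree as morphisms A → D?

Answer: COMMUTES

Trace:
1) trace f;g:
  0 f~>2 g~>1
  1 f~>0 g~>4
  composite₁ = [0->1 1->4]
2) trace h;k:
  0 h~>1 k~>1
  1 h~>0 k~>4
  composite₂ = [0->1 1->4]
Equal? YES — commutes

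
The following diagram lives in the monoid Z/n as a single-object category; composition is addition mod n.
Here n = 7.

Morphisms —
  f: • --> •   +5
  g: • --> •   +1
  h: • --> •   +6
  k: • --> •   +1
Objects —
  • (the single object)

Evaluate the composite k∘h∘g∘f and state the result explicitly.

  0 +5≡5 +1≡6 +6≡5 +1≡6  (mod 7)
⟦path⟧: +6

Answer: +6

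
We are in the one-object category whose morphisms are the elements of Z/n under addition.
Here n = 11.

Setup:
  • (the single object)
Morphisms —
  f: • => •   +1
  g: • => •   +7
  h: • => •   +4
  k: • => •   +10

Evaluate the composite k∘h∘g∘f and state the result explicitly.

Answer: +0

Derivation:
  0 +1≡1 +7≡8 +4≡1 +10≡0  (mod 11)
⟦path⟧: +0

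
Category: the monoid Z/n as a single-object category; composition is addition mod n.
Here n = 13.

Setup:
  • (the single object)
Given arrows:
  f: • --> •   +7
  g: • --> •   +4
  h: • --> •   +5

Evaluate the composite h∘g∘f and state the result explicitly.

  0 +7≡7 +4≡11 +5≡3  (mod 13)
composite: +3

Answer: +3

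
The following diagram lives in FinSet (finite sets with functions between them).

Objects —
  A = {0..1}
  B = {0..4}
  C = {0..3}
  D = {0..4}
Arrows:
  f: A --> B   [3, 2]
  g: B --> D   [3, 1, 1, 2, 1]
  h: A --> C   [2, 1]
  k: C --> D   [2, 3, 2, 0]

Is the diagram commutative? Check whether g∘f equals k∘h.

Answer: DOES NOT COMMUTE

Trace:
Path 1 = f;g:
  0 f-->3 g-->2
  1 f-->2 g-->1
  result₁ = [2, 1]
Path 2 = h;k:
  0 h-->2 k-->2
  1 h-->1 k-->3
  result₂ = [2, 3]
Equal? distinct morphisms ✗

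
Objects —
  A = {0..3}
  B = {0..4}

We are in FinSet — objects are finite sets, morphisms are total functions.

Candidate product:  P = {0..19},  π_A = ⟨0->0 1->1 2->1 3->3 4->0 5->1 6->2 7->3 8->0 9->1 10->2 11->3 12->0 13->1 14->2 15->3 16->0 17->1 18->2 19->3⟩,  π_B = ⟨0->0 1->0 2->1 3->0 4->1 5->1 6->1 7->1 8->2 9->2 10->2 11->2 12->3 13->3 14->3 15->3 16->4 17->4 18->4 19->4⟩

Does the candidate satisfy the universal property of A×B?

|A|·|B| = 4·5 = 20;  |P| = 20
Check the pairing map k ↦ (π_A(k), π_B(k)):
  0 -> (0,0)
  1 -> (1,0)
  2 -> (1,1)
  3 -> (3,0)
  4 -> (0,1)
  5 -> (1,1)  ✗ repeats pair of k=2
  6 -> (2,1)
  7 -> (3,1)
  8 -> (0,2)
  9 -> (1,2)
  10 -> (2,2)
  11 -> (3,2)
  12 -> (0,3)
  13 -> (1,3)
  14 -> (2,3)
  15 -> (3,3)
  16 -> (0,4)
  17 -> (1,4)
  18 -> (2,4)
  19 -> (3,4)
distinct pairs in image: 19 / 20 needed
  → (1,1) hit at k=2 and k=5

Answer: NOT A VALID PRODUCT — duplicate pair at indices 5,2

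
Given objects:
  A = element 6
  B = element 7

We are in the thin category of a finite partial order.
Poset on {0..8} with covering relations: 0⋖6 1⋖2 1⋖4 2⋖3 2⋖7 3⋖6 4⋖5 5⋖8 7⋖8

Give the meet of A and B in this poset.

Lower bounds of A=6 and B=7: {1,2}
  1 ⊑ 2
  2 ⊑ 2
glb = 2

Answer: A∧B = 2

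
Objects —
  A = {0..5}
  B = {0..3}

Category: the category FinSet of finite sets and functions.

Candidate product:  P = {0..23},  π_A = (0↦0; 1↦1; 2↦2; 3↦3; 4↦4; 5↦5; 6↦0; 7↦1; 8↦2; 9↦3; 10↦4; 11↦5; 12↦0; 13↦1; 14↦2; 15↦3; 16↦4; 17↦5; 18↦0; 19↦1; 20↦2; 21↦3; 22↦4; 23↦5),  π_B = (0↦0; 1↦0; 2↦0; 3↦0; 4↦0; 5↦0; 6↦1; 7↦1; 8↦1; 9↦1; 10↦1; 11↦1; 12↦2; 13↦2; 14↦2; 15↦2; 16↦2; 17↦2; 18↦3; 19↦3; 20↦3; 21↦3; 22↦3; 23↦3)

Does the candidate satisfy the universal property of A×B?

|A|·|B| = 6·4 = 24;  |P| = 24
Check the pairing map k ↦ (π_A(k), π_B(k)):
  0 ↦ (0,0)
  1 ↦ (1,0)
  2 ↦ (2,0)
  3 ↦ (3,0)
  4 ↦ (4,0)
  5 ↦ (5,0)
  6 ↦ (0,1)
  7 ↦ (1,1)
  8 ↦ (2,1)
  9 ↦ (3,1)
  10 ↦ (4,1)
  11 ↦ (5,1)
  12 ↦ (0,2)
  13 ↦ (1,2)
  14 ↦ (2,2)
  15 ↦ (3,2)
  16 ↦ (4,2)
  17 ↦ (5,2)
  18 ↦ (0,3)
  19 ↦ (1,3)
  20 ↦ (2,3)
  21 ↦ (3,3)
  22 ↦ (4,3)
  23 ↦ (5,3)
distinct pairs in image: 24 / 24 needed
  → bijection onto A×B; projections well-typed.

Answer: VALID PRODUCT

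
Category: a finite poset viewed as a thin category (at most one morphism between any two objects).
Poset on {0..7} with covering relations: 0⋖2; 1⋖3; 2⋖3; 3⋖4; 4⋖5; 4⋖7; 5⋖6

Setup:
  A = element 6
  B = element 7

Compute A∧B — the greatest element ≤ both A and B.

Answer: A∧B = 4

Derivation:
Common predecessors of 6,7: {0,1,2,3,4}
  0 ≤ 4
  1 ≤ 4
  2 ≤ 4
  3 ≤ 4
  4 ≤ 4
glb = 4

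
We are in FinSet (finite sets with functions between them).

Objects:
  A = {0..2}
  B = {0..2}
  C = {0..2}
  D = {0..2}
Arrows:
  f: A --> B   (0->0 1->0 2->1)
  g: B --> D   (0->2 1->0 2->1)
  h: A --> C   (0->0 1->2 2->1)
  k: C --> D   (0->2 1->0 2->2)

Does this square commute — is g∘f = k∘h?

Path 1 = f;g:
  0 f-->0 g-->2
  1 f-->0 g-->2
  2 f-->1 g-->0
  ⟦path⟧₁ = (0->2 1->2 2->0)
Path 2 = h;k:
  0 h-->0 k-->2
  1 h-->2 k-->2
  2 h-->1 k-->0
  ⟦path⟧₂ = (0->2 1->2 2->0)
Equal? same morphism ✓

Answer: COMMUTES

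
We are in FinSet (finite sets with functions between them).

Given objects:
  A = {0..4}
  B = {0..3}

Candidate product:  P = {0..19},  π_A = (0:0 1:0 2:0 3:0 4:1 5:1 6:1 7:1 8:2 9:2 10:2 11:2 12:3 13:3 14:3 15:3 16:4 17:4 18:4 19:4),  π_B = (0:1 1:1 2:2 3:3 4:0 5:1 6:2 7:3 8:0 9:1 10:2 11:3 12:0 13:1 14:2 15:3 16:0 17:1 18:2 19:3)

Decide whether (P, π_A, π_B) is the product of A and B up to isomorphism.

Answer: NOT A VALID PRODUCT — duplicate pair at indices 1,0

Trace:
|A|·|B| = 5·4 = 20;  |P| = 20
Check the pairing map k ↦ (π_A(k), π_B(k)):
  0 : (0,1)
  1 : (0,1)  ✗ repeats pair of k=0
  2 : (0,2)
  3 : (0,3)
  4 : (1,0)
  5 : (1,1)
  6 : (1,2)
  7 : (1,3)
  8 : (2,0)
  9 : (2,1)
  10 : (2,2)
  11 : (2,3)
  12 : (3,0)
  13 : (3,1)
  14 : (3,2)
  15 : (3,3)
  16 : (4,0)
  17 : (4,1)
  18 : (4,2)
  19 : (4,3)
distinct pairs in image: 19 / 20 needed
  → (0,1) hit at k=0 and k=1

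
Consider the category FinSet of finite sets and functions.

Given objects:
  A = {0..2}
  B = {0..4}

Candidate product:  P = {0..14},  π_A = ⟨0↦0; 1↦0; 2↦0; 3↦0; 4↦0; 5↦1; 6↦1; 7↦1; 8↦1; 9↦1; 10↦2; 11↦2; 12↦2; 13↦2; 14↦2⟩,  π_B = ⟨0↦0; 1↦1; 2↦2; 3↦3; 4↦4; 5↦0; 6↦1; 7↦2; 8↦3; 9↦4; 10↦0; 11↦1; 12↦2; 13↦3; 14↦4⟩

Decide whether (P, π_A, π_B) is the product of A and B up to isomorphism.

Answer: VALID PRODUCT

Work:
|A|·|B| = 3·5 = 15;  |P| = 15
Check the pairing map k ↦ (π_A(k), π_B(k)):
  0 ↦ (0,0)
  1 ↦ (0,1)
  2 ↦ (0,2)
  3 ↦ (0,3)
  4 ↦ (0,4)
  5 ↦ (1,0)
  6 ↦ (1,1)
  7 ↦ (1,2)
  8 ↦ (1,3)
  9 ↦ (1,4)
  10 ↦ (2,0)
  11 ↦ (2,1)
  12 ↦ (2,2)
  13 ↦ (2,3)
  14 ↦ (2,4)
distinct pairs in image: 15 / 15 needed
  → bijection onto A×B; projections well-typed.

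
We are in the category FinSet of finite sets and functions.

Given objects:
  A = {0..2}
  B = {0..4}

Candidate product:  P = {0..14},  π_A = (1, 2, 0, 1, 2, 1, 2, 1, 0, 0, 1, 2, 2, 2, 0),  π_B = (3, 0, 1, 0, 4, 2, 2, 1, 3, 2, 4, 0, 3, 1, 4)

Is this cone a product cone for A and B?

Answer: NOT A VALID PRODUCT — duplicate pair at indices 11,1

Work:
|A|·|B| = 3·5 = 15;  |P| = 15
Check the pairing map k ↦ (π_A(k), π_B(k)):
  0 : (1,3)
  1 : (2,0)
  2 : (0,1)
  3 : (1,0)
  4 : (2,4)
  5 : (1,2)
  6 : (2,2)
  7 : (1,1)
  8 : (0,3)
  9 : (0,2)
  10 : (1,4)
  11 : (2,0)  ✗ repeats pair of k=1
  12 : (2,3)
  13 : (2,1)
  14 : (0,4)
distinct pairs in image: 14 / 15 needed
  → (2,0) hit at k=1 and k=11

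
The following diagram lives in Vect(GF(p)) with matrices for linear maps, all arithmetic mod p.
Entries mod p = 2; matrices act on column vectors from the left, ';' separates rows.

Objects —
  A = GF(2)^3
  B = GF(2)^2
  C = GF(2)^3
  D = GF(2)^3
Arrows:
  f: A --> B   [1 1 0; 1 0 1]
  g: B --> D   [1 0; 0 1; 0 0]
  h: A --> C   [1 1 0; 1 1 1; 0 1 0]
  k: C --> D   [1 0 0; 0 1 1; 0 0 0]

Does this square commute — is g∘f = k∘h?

Path 1 = f;g:
  e0=⟨1,0,0⟩ f-->⟨1,1⟩ g-->⟨1,1,0⟩
  e1=⟨0,1,0⟩ f-->⟨1,0⟩ g-->⟨1,0,0⟩
  e2=⟨0,0,1⟩ f-->⟨0,1⟩ g-->⟨0,1,0⟩
  composite₁ = [1 1 0; 1 0 1; 0 0 0]
Path 2 = h;k:
  e0=⟨1,0,0⟩ h-->⟨1,1,0⟩ k-->⟨1,1,0⟩
  e1=⟨0,1,0⟩ h-->⟨1,1,1⟩ k-->⟨1,0,0⟩
  e2=⟨0,0,1⟩ h-->⟨0,1,0⟩ k-->⟨0,1,0⟩
  composite₂ = [1 1 0; 1 0 1; 0 0 0]
Equal? equal; square commutes

Answer: COMMUTES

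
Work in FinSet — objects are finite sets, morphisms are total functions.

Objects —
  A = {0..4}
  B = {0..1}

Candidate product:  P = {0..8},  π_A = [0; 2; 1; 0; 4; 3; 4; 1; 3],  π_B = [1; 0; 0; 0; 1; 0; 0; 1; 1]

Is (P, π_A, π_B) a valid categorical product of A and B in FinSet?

Answer: NOT A VALID PRODUCT — |P|=9 ≠ |A|·|B|=10

Derivation:
|A|·|B| = 5·2 = 10;  |P| = 9
  → cardinalities differ; no bijection possible.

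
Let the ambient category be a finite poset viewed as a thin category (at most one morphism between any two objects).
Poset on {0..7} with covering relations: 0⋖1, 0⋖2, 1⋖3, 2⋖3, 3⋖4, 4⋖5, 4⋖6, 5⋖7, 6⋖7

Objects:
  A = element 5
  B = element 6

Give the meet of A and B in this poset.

Common predecessors of 5,6: {0,1,2,3,4}
  0 ⊑ 4
  1 ⊑ 4
  2 ⊑ 4
  3 ⊑ 4
  4 ⊑ 4
glb = 4

Answer: A∧B = 4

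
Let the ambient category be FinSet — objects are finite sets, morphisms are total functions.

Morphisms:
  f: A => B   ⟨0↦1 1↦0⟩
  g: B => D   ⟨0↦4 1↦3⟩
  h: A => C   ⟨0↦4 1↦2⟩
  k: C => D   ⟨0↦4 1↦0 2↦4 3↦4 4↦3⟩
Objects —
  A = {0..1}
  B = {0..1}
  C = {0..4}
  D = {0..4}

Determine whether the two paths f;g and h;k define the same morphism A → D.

Path 1 = f;g:
  0 f=>1 g=>3
  1 f=>0 g=>4
  result₁ = ⟨0↦3 1↦4⟩
Path 2 = h;k:
  0 h=>4 k=>3
  1 h=>2 k=>4
  result₂ = ⟨0↦3 1↦4⟩
Equal? same morphism ✓

Answer: COMMUTES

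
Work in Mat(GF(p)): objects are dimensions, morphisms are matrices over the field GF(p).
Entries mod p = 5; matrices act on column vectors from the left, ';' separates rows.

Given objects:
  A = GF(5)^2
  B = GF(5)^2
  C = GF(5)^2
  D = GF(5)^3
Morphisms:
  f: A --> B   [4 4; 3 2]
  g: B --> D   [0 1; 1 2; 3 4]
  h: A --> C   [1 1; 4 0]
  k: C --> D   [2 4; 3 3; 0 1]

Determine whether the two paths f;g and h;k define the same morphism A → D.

Path 1 = f;g:
  e0=(1,0) f-->(4,3) g-->(3,0,4)
  e1=(0,1) f-->(4,2) g-->(2,3,0)
  result₁ = [3 2; 0 3; 4 0]
Path 2 = h;k:
  e0=(1,0) h-->(1,4) k-->(3,0,4)
  e1=(0,1) h-->(1,0) k-->(2,3,0)
  result₂ = [3 2; 0 3; 4 0]
Equal? equal; square commutes

Answer: COMMUTES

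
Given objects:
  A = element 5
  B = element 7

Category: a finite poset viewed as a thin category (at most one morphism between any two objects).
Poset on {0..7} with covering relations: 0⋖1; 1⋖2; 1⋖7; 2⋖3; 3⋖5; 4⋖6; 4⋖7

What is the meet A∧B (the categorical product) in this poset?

Answer: A∧B = 1

Trace:
{x : x≤A ∧ x≤B} = {0,1}  (A=5, B=7)
  0 ≤ 1
  1 ≤ 1
glb = 1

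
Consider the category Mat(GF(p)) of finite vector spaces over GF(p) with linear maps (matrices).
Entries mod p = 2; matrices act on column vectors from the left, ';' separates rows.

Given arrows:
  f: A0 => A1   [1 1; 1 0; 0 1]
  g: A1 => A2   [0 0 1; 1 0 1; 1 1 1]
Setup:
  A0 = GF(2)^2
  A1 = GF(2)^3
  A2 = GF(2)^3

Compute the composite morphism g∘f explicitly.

Answer: [0 1; 1 0; 0 0]

Derivation:
  e0=[1,0] f=>[1,1,0] g=>[0,1,0]
  e1=[0,1] f=>[1,0,1] g=>[1,0,0]
composite: [0 1; 1 0; 0 0]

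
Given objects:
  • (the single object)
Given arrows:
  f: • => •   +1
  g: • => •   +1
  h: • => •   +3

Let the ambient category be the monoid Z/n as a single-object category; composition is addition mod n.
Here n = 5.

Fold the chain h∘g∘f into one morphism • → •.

  0 +1≡1 +1≡2 +3≡0  (mod 5)
result: +0

Answer: +0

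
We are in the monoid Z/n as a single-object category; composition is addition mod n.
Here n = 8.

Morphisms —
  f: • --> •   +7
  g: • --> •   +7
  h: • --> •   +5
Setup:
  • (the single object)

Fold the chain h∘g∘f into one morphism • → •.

Answer: +3

Work:
  0 +7≡7 +7≡6 +5≡3  (mod 8)
composite: +3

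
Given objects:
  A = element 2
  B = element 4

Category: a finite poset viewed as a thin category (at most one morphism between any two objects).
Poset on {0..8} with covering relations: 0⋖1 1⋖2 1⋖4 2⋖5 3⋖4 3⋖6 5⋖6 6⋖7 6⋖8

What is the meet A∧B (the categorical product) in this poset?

Answer: A∧B = 1

Work:
Lower bounds of A=2 and B=4: {0,1}
  0 ≤ 1
  1 ≤ 1
glb = 1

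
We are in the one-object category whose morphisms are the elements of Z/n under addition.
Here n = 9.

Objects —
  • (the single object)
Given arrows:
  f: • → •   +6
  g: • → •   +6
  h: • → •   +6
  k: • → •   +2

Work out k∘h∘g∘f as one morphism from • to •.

  0 +6≡6 +6≡3 +6≡0 +2≡2  (mod 9)
⟦path⟧: +2

Answer: +2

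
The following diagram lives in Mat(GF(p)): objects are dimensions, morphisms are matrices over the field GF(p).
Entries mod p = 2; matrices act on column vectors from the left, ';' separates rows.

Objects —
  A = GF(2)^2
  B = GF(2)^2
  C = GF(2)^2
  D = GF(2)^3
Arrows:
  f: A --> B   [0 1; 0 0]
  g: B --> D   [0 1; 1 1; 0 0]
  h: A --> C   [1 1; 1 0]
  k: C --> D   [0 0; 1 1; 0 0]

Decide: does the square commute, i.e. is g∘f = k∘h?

Along f;g (path 1):
  e0=[1,0] f-->[0,0] g-->[0,0,0]
  e1=[0,1] f-->[1,0] g-->[0,1,0]
  result₁ = [0 0; 0 1; 0 0]
Along h;k (path 2):
  e0=[1,0] h-->[1,1] k-->[0,0,0]
  e1=[0,1] h-->[1,0] k-->[0,1,0]
  result₂ = [0 0; 0 1; 0 0]
Equal? YES — commutes

Answer: COMMUTES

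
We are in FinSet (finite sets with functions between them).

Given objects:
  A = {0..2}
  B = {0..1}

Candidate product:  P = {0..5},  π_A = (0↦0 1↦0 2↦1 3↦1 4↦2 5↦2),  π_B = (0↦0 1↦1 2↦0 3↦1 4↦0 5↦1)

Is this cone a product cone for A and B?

Answer: VALID PRODUCT

Trace:
|A|·|B| = 3·2 = 6;  |P| = 6
Check the pairing map k ↦ (π_A(k), π_B(k)):
  0 ↦ (0,0)
  1 ↦ (0,1)
  2 ↦ (1,0)
  3 ↦ (1,1)
  4 ↦ (2,0)
  5 ↦ (2,1)
distinct pairs in image: 6 / 6 needed
  → bijection onto A×B; projections well-typed.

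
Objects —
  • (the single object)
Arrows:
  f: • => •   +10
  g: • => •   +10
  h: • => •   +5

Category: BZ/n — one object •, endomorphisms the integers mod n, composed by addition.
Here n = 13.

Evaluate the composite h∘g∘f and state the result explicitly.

  0 +10≡10 +10≡7 +5≡12  (mod 13)
⟦path⟧: +12

Answer: +12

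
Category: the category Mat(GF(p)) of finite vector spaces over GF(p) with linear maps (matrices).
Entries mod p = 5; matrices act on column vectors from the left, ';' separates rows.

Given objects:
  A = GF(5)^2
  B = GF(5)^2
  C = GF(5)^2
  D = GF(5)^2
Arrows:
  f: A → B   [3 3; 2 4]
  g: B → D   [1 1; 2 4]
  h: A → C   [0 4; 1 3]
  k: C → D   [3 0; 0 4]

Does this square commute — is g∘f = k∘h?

Path 1 = f;g:
  e0=(1,0) f→(3,2) g→(0,4)
  e1=(0,1) f→(3,4) g→(2,2)
  composite₁ = [0 2; 4 2]
Path 2 = h;k:
  e0=(1,0) h→(0,1) k→(0,4)
  e1=(0,1) h→(4,3) k→(2,2)
  composite₂ = [0 2; 4 2]
Equal? YES — commutes

Answer: COMMUTES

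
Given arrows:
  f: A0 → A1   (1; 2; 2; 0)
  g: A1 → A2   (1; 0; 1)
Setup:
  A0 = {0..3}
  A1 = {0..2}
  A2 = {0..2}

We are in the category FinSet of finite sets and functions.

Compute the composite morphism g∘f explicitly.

Answer: (0; 1; 1; 1)

Work:
  0 f→1 g→0
  1 f→2 g→1
  2 f→2 g→1
  3 f→0 g→1
⟦path⟧: (0; 1; 1; 1)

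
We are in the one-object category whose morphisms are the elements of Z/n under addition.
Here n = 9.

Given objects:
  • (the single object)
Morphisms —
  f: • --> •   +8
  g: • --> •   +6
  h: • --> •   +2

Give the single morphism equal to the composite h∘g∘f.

Answer: +7

Trace:
  0 +8≡8 +6≡5 +2≡7  (mod 9)
composite: +7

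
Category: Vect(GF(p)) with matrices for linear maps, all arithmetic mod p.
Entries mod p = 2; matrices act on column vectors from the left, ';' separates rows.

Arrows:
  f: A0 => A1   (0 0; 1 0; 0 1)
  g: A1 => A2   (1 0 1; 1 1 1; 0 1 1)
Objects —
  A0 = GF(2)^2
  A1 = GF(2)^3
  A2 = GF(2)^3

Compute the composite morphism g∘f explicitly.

Answer: (0 1; 1 1; 1 1)

Derivation:
  e0=[1,0] f=>[0,1,0] g=>[0,1,1]
  e1=[0,1] f=>[0,0,1] g=>[1,1,1]
composite: (0 1; 1 1; 1 1)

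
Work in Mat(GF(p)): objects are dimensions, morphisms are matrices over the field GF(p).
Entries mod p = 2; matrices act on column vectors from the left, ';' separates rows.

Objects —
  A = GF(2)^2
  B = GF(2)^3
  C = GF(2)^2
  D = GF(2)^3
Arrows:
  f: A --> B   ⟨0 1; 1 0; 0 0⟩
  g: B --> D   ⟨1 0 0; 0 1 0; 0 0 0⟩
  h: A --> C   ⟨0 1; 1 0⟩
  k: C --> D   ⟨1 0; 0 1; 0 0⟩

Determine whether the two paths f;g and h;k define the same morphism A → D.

Along f;g (path 1):
  e0=⟨1,0⟩ f-->⟨0,1,0⟩ g-->⟨0,1,0⟩
  e1=⟨0,1⟩ f-->⟨1,0,0⟩ g-->⟨1,0,0⟩
  ⟦path⟧₁ = ⟨0 1; 1 0; 0 0⟩
Along h;k (path 2):
  e0=⟨1,0⟩ h-->⟨0,1⟩ k-->⟨0,1,0⟩
  e1=⟨0,1⟩ h-->⟨1,0⟩ k-->⟨1,0,0⟩
  ⟦path⟧₂ = ⟨0 1; 1 0; 0 0⟩
Equal? same morphism ✓

Answer: COMMUTES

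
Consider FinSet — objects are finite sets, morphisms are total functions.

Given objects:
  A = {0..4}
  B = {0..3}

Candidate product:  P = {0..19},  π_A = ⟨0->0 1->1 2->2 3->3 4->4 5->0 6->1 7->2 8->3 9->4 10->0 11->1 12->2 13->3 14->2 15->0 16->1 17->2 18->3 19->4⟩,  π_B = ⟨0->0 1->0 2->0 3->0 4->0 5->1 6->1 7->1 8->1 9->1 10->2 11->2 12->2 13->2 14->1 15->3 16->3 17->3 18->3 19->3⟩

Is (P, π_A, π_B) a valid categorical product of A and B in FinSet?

Answer: NOT A VALID PRODUCT — duplicate pair at indices 7,14

Work:
|A|·|B| = 5·4 = 20;  |P| = 20
Check the pairing map k ↦ (π_A(k), π_B(k)):
  0 -> (0,0)
  1 -> (1,0)
  2 -> (2,0)
  3 -> (3,0)
  4 -> (4,0)
  5 -> (0,1)
  6 -> (1,1)
  7 -> (2,1)
  8 -> (3,1)
  9 -> (4,1)
  10 -> (0,2)
  11 -> (1,2)
  12 -> (2,2)
  13 -> (3,2)
  14 -> (2,1)  ✗ repeats pair of k=7
  15 -> (0,3)
  16 -> (1,3)
  17 -> (2,3)
  18 -> (3,3)
  19 -> (4,3)
distinct pairs in image: 19 / 20 needed
  → (2,1) hit at k=7 and k=14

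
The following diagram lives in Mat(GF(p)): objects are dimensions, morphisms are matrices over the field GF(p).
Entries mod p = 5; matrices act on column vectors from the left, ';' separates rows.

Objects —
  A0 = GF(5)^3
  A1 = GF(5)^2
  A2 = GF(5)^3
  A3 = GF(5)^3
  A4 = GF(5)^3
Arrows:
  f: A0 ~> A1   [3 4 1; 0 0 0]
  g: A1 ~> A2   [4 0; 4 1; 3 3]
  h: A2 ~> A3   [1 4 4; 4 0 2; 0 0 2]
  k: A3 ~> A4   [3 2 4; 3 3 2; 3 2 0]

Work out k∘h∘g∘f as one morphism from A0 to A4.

Answer: [2 1 4; 2 1 4; 0 0 0]

Derivation:
  e0=(1,0,0) f~>(3,0) g~>(2,2,4) h~>(1,1,3) k~>(2,2,0)
  e1=(0,1,0) f~>(4,0) g~>(1,1,2) h~>(3,3,4) k~>(1,1,0)
  e2=(0,0,1) f~>(1,0) g~>(4,4,3) h~>(2,2,1) k~>(4,4,0)
composite: [2 1 4; 2 1 4; 0 0 0]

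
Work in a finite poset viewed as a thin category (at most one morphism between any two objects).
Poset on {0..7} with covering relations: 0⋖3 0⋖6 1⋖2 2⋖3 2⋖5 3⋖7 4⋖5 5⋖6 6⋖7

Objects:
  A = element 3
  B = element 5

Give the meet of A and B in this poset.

Lower bounds of A=3 and B=5: {1,2}
  1 ≤ 2
  2 ≤ 2
glb = 2

Answer: A∧B = 2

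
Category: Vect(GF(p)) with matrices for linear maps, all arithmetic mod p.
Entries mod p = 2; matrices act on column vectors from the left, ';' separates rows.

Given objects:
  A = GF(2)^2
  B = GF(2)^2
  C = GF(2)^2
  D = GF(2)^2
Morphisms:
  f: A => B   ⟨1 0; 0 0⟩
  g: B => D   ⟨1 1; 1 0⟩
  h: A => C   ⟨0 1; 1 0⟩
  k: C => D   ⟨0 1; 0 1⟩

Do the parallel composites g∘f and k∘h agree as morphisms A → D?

Answer: COMMUTES

Work:
Path 1 = f;g:
  e0=[1,0] f=>[1,0] g=>[1,1]
  e1=[0,1] f=>[0,0] g=>[0,0]
  ⟦path⟧₁ = ⟨1 0; 1 0⟩
Path 2 = h;k:
  e0=[1,0] h=>[0,1] k=>[1,1]
  e1=[0,1] h=>[1,0] k=>[0,0]
  ⟦path⟧₂ = ⟨1 0; 1 0⟩
Equal? same morphism ✓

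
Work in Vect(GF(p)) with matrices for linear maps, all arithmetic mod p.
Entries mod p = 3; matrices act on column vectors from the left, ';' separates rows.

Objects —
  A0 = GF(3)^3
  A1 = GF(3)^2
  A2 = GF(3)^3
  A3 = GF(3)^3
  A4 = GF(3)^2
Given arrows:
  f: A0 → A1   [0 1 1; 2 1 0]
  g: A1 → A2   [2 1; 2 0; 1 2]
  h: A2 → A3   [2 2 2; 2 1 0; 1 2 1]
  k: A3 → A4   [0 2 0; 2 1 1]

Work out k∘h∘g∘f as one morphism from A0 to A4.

Answer: [2 1 0; 1 2 0]

Trace:
  e0=⟨1,0,0⟩ f→⟨0,2⟩ g→⟨2,0,1⟩ h→⟨0,1,0⟩ k→⟨2,1⟩
  e1=⟨0,1,0⟩ f→⟨1,1⟩ g→⟨0,2,0⟩ h→⟨1,2,1⟩ k→⟨1,2⟩
  e2=⟨0,0,1⟩ f→⟨1,0⟩ g→⟨2,2,1⟩ h→⟨1,0,1⟩ k→⟨0,0⟩
result: [2 1 0; 1 2 0]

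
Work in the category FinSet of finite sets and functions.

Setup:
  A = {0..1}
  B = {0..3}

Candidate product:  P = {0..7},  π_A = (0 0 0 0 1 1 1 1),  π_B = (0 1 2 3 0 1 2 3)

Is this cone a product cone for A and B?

Answer: VALID PRODUCT

Trace:
|A|·|B| = 2·4 = 8;  |P| = 8
Check the pairing map k ↦ (π_A(k), π_B(k)):
  0 -> (0,0)
  1 -> (0,1)
  2 -> (0,2)
  3 -> (0,3)
  4 -> (1,0)
  5 -> (1,1)
  6 -> (1,2)
  7 -> (1,3)
distinct pairs in image: 8 / 8 needed
  → bijection onto A×B; projections well-typed.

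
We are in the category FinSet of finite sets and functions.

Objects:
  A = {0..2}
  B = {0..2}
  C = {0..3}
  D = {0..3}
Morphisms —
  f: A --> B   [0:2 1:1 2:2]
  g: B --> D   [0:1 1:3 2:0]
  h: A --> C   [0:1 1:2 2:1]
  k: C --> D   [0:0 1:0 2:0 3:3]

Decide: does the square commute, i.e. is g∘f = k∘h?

Along f;g (path 1):
  0 f-->2 g-->0
  1 f-->1 g-->3
  2 f-->2 g-->0
  ⟦path⟧₁ = [0:0 1:3 2:0]
Along h;k (path 2):
  0 h-->1 k-->0
  1 h-->2 k-->0
  2 h-->1 k-->0
  ⟦path⟧₂ = [0:0 1:0 2:0]
Equal? differ; not commutative

Answer: DOES NOT COMMUTE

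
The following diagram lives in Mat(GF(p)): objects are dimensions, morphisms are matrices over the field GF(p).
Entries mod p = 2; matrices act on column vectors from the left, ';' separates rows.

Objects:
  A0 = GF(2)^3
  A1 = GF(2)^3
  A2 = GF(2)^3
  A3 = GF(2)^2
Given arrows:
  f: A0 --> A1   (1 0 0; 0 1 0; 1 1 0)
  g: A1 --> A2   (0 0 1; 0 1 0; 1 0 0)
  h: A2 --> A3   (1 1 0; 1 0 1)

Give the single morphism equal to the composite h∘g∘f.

Answer: (1 0 0; 0 1 0)

Work:
  e0=⟨1,0,0⟩ f-->⟨1,0,1⟩ g-->⟨1,0,1⟩ h-->⟨1,0⟩
  e1=⟨0,1,0⟩ f-->⟨0,1,1⟩ g-->⟨1,1,0⟩ h-->⟨0,1⟩
  e2=⟨0,0,1⟩ f-->⟨0,0,0⟩ g-->⟨0,0,0⟩ h-->⟨0,0⟩
result: (1 0 0; 0 1 0)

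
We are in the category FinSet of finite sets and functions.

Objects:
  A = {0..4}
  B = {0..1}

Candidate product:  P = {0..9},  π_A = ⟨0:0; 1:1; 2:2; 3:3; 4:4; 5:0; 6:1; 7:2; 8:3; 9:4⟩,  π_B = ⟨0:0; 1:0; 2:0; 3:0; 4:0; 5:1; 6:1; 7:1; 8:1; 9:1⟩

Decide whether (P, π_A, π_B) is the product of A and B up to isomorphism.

Answer: VALID PRODUCT

Derivation:
|A|·|B| = 5·2 = 10;  |P| = 10
Check the pairing map k ↦ (π_A(k), π_B(k)):
  0 : (0,0)
  1 : (1,0)
  2 : (2,0)
  3 : (3,0)
  4 : (4,0)
  5 : (0,1)
  6 : (1,1)
  7 : (2,1)
  8 : (3,1)
  9 : (4,1)
distinct pairs in image: 10 / 10 needed
  → bijection onto A×B; projections well-typed.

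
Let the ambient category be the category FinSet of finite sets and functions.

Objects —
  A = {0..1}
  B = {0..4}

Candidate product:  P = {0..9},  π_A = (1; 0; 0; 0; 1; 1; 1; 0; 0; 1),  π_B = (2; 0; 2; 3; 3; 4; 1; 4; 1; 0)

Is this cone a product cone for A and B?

|A|·|B| = 2·5 = 10;  |P| = 10
Check the pairing map k ↦ (π_A(k), π_B(k)):
  0 ↦ (1,2)
  1 ↦ (0,0)
  2 ↦ (0,2)
  3 ↦ (0,3)
  4 ↦ (1,3)
  5 ↦ (1,4)
  6 ↦ (1,1)
  7 ↦ (0,4)
  8 ↦ (0,1)
  9 ↦ (1,0)
distinct pairs in image: 10 / 10 needed
  → bijection onto A×B; projections well-typed.

Answer: VALID PRODUCT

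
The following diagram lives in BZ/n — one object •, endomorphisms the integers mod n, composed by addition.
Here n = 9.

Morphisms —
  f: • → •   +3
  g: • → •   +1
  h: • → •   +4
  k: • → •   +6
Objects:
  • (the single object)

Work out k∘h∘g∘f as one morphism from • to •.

Answer: +5

Work:
  0 +3≡3 +1≡4 +4≡8 +6≡5  (mod 9)
result: +5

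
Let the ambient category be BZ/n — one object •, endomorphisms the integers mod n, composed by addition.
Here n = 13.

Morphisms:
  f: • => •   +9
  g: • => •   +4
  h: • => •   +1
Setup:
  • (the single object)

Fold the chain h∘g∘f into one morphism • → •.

  0 +9≡9 +4≡0 +1≡1  (mod 13)
composite: +1

Answer: +1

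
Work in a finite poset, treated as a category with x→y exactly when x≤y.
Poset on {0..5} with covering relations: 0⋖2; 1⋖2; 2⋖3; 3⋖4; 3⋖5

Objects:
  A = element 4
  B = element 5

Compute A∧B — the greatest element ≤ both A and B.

Answer: A∧B = 3

Derivation:
Lower bounds of A=4 and B=5: {0,1,2,3}
  0 <= 3
  1 <= 3
  2 <= 3
  3 <= 3
glb = 3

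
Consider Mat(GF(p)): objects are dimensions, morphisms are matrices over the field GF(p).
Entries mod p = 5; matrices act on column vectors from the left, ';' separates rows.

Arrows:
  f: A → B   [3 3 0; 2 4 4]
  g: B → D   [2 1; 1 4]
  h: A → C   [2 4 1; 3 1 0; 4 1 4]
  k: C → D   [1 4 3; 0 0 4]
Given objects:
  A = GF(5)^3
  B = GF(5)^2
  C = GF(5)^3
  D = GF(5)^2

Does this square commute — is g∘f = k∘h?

Answer: DOES NOT COMMUTE

Work:
Path 1 = f;g:
  e0=(1,0,0) f→(3,2) g→(3,1)
  e1=(0,1,0) f→(3,4) g→(0,4)
  e2=(0,0,1) f→(0,4) g→(4,1)
  ⟦path⟧₁ = [3 0 4; 1 4 1]
Path 2 = h;k:
  e0=(1,0,0) h→(2,3,4) k→(1,1)
  e1=(0,1,0) h→(4,1,1) k→(1,4)
  e2=(0,0,1) h→(1,0,4) k→(3,1)
  ⟦path⟧₂ = [1 1 3; 1 4 1]
Equal? NO — does not commute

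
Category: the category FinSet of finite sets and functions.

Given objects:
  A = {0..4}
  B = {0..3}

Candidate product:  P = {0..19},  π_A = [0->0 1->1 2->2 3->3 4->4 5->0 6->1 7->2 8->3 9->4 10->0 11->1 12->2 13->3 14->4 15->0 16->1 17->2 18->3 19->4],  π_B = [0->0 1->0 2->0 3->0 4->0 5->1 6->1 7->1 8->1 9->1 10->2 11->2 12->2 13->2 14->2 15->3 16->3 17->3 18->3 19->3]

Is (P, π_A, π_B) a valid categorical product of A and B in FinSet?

Answer: VALID PRODUCT

Work:
|A|·|B| = 5·4 = 20;  |P| = 20
Check the pairing map k ↦ (π_A(k), π_B(k)):
  0 -> (0,0)
  1 -> (1,0)
  2 -> (2,0)
  3 -> (3,0)
  4 -> (4,0)
  5 -> (0,1)
  6 -> (1,1)
  7 -> (2,1)
  8 -> (3,1)
  9 -> (4,1)
  10 -> (0,2)
  11 -> (1,2)
  12 -> (2,2)
  13 -> (3,2)
  14 -> (4,2)
  15 -> (0,3)
  16 -> (1,3)
  17 -> (2,3)
  18 -> (3,3)
  19 -> (4,3)
distinct pairs in image: 20 / 20 needed
  → bijection onto A×B; projections well-typed.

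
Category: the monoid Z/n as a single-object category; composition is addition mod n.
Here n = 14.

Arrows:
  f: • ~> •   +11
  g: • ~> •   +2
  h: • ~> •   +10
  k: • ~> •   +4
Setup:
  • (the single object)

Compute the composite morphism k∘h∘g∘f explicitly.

  0 +11≡11 +2≡13 +10≡9 +4≡13  (mod 14)
⟦path⟧: +13

Answer: +13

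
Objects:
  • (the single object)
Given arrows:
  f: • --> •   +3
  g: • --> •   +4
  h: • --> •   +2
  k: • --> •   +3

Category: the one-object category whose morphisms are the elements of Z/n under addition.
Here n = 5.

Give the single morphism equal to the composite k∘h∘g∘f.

Answer: +2

Work:
  0 +3≡3 +4≡2 +2≡4 +3≡2  (mod 5)
composite: +2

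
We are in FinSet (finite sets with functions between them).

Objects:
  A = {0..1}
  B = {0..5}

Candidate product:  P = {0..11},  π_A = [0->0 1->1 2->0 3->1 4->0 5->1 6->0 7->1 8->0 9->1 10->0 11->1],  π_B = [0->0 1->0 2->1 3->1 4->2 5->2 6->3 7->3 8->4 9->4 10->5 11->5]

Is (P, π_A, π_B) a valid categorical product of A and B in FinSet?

|A|·|B| = 2·6 = 12;  |P| = 12
Check the pairing map k ↦ (π_A(k), π_B(k)):
  0 -> (0,0)
  1 -> (1,0)
  2 -> (0,1)
  3 -> (1,1)
  4 -> (0,2)
  5 -> (1,2)
  6 -> (0,3)
  7 -> (1,3)
  8 -> (0,4)
  9 -> (1,4)
  10 -> (0,5)
  11 -> (1,5)
distinct pairs in image: 12 / 12 needed
  → bijection onto A×B; projections well-typed.

Answer: VALID PRODUCT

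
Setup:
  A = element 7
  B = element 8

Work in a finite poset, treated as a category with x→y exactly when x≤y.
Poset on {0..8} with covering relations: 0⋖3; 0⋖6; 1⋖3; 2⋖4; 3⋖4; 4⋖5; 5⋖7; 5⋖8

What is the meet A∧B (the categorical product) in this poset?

Lower bounds of A=7 and B=8: {0,1,2,3,4,5}
  0 ≤ 5
  1 ≤ 5
  2 ≤ 5
  3 ≤ 5
  4 ≤ 5
  5 ≤ 5
glb = 5

Answer: A∧B = 5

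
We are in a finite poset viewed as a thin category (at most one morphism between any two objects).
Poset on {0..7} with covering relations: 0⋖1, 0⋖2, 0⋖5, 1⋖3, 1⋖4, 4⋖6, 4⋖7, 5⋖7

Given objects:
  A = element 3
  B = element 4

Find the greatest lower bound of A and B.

Answer: A∧B = 1

Work:
Common predecessors of 3,4: {0,1}
  0 ⊑ 1
  1 ⊑ 1
glb = 1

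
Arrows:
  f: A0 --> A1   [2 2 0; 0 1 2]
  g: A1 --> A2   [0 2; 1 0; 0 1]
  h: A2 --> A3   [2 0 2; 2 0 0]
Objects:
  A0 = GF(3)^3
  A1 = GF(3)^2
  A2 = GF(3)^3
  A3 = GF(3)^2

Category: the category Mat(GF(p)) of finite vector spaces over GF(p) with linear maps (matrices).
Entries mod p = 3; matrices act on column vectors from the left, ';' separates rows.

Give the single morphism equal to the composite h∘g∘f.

  e0=[1,0,0] f-->[2,0] g-->[0,2,0] h-->[0,0]
  e1=[0,1,0] f-->[2,1] g-->[2,2,1] h-->[0,1]
  e2=[0,0,1] f-->[0,2] g-->[1,0,2] h-->[0,2]
composite: [0 0 0; 0 1 2]

Answer: [0 0 0; 0 1 2]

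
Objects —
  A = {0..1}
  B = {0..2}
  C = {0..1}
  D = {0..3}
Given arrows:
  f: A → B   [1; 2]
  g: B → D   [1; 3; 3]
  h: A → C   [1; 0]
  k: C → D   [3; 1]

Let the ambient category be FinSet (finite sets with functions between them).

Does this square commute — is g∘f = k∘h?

Path 1 = f;g:
  0 f→1 g→3
  1 f→2 g→3
  result₁ = [3; 3]
Path 2 = h;k:
  0 h→1 k→1
  1 h→0 k→3
  result₂ = [1; 3]
Equal? differ; not commutative

Answer: DOES NOT COMMUTE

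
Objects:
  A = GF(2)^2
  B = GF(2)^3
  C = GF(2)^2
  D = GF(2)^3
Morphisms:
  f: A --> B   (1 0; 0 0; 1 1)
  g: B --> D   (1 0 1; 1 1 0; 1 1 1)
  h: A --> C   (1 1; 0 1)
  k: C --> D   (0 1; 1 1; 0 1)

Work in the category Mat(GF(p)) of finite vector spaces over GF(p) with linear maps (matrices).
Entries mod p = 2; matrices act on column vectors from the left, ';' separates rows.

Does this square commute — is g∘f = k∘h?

Answer: COMMUTES

Trace:
Path 1 = f;g:
  e0=[1,0] f-->[1,0,1] g-->[0,1,0]
  e1=[0,1] f-->[0,0,1] g-->[1,0,1]
  ⟦path⟧₁ = (0 1; 1 0; 0 1)
Path 2 = h;k:
  e0=[1,0] h-->[1,0] k-->[0,1,0]
  e1=[0,1] h-->[1,1] k-->[1,0,1]
  ⟦path⟧₂ = (0 1; 1 0; 0 1)
Equal? YES — commutes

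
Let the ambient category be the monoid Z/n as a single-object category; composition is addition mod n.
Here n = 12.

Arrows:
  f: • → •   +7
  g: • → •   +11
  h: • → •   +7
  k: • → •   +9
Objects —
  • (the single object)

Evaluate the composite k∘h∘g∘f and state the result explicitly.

  0 +7≡7 +11≡6 +7≡1 +9≡10  (mod 12)
result: +10

Answer: +10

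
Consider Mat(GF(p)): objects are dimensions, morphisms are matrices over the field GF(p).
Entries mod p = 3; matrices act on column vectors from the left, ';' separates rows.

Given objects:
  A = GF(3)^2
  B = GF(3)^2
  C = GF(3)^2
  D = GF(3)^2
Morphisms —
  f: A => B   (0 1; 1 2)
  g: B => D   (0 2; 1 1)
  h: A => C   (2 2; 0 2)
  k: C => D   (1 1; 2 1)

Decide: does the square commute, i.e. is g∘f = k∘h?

Answer: COMMUTES

Work:
1) trace f;g:
  e0=(1,0) f=>(0,1) g=>(2,1)
  e1=(0,1) f=>(1,2) g=>(1,0)
  ⟦path⟧₁ = (2 1; 1 0)
2) trace h;k:
  e0=(1,0) h=>(2,0) k=>(2,1)
  e1=(0,1) h=>(2,2) k=>(1,0)
  ⟦path⟧₂ = (2 1; 1 0)
Equal? same morphism ✓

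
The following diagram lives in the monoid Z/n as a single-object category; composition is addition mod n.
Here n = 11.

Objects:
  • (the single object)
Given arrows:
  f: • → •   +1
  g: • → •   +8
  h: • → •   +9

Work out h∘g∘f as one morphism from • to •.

Answer: +7

Work:
  0 +1≡1 +8≡9 +9≡7  (mod 11)
result: +7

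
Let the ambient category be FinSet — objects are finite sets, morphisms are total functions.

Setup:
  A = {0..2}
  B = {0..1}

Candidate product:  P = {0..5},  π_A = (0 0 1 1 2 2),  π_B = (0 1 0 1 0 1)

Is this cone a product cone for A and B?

Answer: VALID PRODUCT

Work:
|A|·|B| = 3·2 = 6;  |P| = 6
Check the pairing map k ↦ (π_A(k), π_B(k)):
  0 : (0,0)
  1 : (0,1)
  2 : (1,0)
  3 : (1,1)
  4 : (2,0)
  5 : (2,1)
distinct pairs in image: 6 / 6 needed
  → bijection onto A×B; projections well-typed.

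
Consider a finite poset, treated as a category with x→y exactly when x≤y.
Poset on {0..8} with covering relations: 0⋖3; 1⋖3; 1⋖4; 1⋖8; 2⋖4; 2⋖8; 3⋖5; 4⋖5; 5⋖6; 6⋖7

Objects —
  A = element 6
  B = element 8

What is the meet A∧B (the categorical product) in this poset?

Answer: NO MEET EXISTS

Derivation:
{x : x≤A ∧ x≤B} = {1,2}  (A=6, B=8)
  maximal lower bounds 1 and 2 are incomparable: neither 1≤2 nor 2≤1
→ no greatest lower bound exists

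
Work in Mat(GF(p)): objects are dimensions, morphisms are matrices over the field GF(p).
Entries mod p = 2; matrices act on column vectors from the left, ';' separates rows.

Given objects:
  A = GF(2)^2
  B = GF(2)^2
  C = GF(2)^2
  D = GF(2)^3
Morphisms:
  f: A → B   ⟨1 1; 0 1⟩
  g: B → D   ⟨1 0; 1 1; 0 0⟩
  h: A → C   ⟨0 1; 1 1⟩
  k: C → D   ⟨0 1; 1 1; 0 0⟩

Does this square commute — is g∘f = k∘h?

Answer: COMMUTES

Work:
Along f;g (path 1):
  e0=(1,0) f→(1,0) g→(1,1,0)
  e1=(0,1) f→(1,1) g→(1,0,0)
  composite₁ = ⟨1 1; 1 0; 0 0⟩
Along h;k (path 2):
  e0=(1,0) h→(0,1) k→(1,1,0)
  e1=(0,1) h→(1,1) k→(1,0,0)
  composite₂ = ⟨1 1; 1 0; 0 0⟩
Equal? YES — commutes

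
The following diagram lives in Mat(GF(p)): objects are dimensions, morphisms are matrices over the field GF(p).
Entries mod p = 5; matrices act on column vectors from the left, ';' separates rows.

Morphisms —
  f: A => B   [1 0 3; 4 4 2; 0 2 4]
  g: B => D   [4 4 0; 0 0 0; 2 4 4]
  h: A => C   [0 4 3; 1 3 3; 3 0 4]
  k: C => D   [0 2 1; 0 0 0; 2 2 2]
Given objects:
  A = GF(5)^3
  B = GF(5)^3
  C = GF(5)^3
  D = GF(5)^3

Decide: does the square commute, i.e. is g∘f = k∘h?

Answer: COMMUTES

Work:
Along f;g (path 1):
  e0=(1,0,0) f=>(1,4,0) g=>(0,0,3)
  e1=(0,1,0) f=>(0,4,2) g=>(1,0,4)
  e2=(0,0,1) f=>(3,2,4) g=>(0,0,0)
  result₁ = [0 1 0; 0 0 0; 3 4 0]
Along h;k (path 2):
  e0=(1,0,0) h=>(0,1,3) k=>(0,0,3)
  e1=(0,1,0) h=>(4,3,0) k=>(1,0,4)
  e2=(0,0,1) h=>(3,3,4) k=>(0,0,0)
  result₂ = [0 1 0; 0 0 0; 3 4 0]
Equal? same morphism ✓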